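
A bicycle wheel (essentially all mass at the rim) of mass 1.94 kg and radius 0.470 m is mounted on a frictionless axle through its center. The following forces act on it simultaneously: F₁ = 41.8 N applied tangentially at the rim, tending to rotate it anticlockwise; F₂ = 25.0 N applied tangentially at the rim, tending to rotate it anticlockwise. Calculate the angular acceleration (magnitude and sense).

I = MR² = (1.94)(0.470)² = 0.4285 kg·m².
Taking anticlockwise as positive: τ₁ = +(41.8)(0.470) = +19.65 N·m; τ₂ = +(25.0)(0.470) = +11.75 N·m.
Net torque τ = 31.40 N·m.
α = τ/I = 31.40/0.4285 = 73.26 rad/s².

α ≈ 73.3 rad/s², anticlockwise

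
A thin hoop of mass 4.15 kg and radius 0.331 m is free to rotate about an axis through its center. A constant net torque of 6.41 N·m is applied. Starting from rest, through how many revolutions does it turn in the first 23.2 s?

≈ 604 revolutions

I = MR² = (4.15)(0.331)² = 0.4547 kg·m².
α = τ/I = 6.41/0.4547 = 14.10 rad/s².
θ = ½αt² = ½(14.10)(23.2)² = 3794 rad.
Revolutions = θ/(2π) = 603.8.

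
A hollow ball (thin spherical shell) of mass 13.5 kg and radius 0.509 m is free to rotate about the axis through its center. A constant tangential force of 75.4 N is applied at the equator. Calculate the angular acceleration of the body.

α ≈ 16.5 rad/s²

I = (2/3)MR² = (2/3)(13.5)(0.509)² = 2.332 kg·m².
τ = F R = (75.4)(0.509) = 38.38 N·m.
Newton's second law for rotation, τ = Iα, gives α = τ/I = 38.38/2.332 = 16.46 rad/s².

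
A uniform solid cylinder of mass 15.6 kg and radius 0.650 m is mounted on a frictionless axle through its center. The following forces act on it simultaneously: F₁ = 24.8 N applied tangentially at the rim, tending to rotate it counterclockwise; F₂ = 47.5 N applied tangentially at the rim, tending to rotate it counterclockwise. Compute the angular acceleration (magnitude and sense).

I = ½MR² = (1/2)(15.6)(0.650)² = 3.296 kg·m².
Taking counterclockwise as positive: τ₁ = +(24.8)(0.650) = +16.12 N·m; τ₂ = +(47.5)(0.650) = +30.88 N·m.
Net torque τ = 47.00 N·m.
α = τ/I = 47.00/3.296 = 14.26 rad/s².

α ≈ 14.3 rad/s², counterclockwise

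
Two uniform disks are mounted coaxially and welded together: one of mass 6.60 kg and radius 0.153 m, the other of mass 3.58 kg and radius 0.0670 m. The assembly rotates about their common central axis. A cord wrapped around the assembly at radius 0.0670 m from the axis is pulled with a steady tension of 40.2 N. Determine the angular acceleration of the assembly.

α ≈ 31.6 rad/s²

I = ½M₁R₁² + ½M₂R₂² = ½(6.60)(0.153)² + ½(3.58)(0.0670)² = 0.08529 kg·m².
τ = F r = (40.2)(0.0670) = 2.693 N·m.
α = τ/I = 2.693/0.08529 = 31.58 rad/s².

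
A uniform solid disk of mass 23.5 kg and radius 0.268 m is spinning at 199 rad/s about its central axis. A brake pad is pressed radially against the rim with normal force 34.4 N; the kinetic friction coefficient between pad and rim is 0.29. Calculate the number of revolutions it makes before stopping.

≈ 995 revolutions

I = ½MR² = (1/2)(23.5)(0.268)² = 0.8439 kg·m².
Friction force f = μN = (0.29)(34.4) = 9.976 N at the rim; torque magnitude τ = fR = 2.674 N·m, opposing ω.
|α| = τ/I = 2.674/0.8439 = 3.168 rad/s² (deceleration).
ω² = ω₀² − 2|α|θ with ω = 0 ⇒ θ = ω₀²/(2|α|) = 6250 rad = 994.7 rev.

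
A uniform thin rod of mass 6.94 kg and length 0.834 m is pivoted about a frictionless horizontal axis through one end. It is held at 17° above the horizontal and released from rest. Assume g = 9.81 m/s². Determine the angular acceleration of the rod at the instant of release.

α ≈ 16.9 rad/s²

About the pivot, I = (1/3)ML² = (1/3)(6.94)(0.834)² = 1.609 kg·m².
The weight acts at the center, a distance L/2 = 0.4170 m from the pivot; τ = Mg(L/2) cos 17° = 27.15 N·m.
α = τ/I = 27.15/1.609 = 16.87 rad/s².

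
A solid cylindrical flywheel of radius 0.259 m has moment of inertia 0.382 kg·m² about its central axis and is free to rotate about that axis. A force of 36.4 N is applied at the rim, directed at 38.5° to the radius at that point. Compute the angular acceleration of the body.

α ≈ 15.4 rad/s²

Only the tangential component produces torque: τ = F R sinθ = (36.4)(0.259) sin 38.5° = 5.869 N·m.
From τ = Iα: α = 5.869/0.3820 = 15.36 rad/s².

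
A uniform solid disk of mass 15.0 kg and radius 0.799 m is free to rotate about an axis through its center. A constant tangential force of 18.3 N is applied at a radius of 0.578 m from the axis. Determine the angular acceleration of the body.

α ≈ 2.21 rad/s²

I = ½MR² = (1/2)(15.0)(0.799)² = 4.788 kg·m².
τ = F·r = (18.3)(0.578) = 10.58 N·m.
Newton's second law for rotation, τ = Iα, gives α = τ/I = 10.58/4.788 = 2.209 rad/s².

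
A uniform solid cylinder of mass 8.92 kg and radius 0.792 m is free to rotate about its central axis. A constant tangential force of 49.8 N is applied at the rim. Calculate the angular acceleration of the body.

α ≈ 14.1 rad/s²

I = ½MR² = (1/2)(8.92)(0.792)² = 2.798 kg·m².
τ = F R = (49.8)(0.792) = 39.44 N·m.
Newton's second law for rotation, τ = Iα, gives α = τ/I = 39.44/2.798 = 14.10 rad/s².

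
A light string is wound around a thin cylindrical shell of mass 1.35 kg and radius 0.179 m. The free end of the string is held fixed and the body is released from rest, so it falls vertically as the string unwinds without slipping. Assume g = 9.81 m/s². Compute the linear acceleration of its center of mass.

a ≈ 4.91 m/s²

Translation: Mg − T = Ma. Rotation about the center: TR = Iα with I = MR².
With a = αR: T = (I/R²)a = M a, so Mg = (1 + 1.000)Ma.
a = g/(1 + 1.000) = 9.81/2.000 = 4.905 m/s².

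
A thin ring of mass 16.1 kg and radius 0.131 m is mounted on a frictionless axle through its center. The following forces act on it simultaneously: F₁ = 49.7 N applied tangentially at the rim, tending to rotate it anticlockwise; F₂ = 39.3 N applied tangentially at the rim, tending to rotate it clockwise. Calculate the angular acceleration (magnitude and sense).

α ≈ 4.93 rad/s², anticlockwise

I = MR² = (16.1)(0.131)² = 0.2763 kg·m².
Taking anticlockwise as positive: τ₁ = +(49.7)(0.131) = +6.511 N·m; τ₂ = −(39.3)(0.131) = −5.148 N·m.
Net torque τ = 1.362 N·m.
α = τ/I = 1.362/0.2763 = 4.931 rad/s².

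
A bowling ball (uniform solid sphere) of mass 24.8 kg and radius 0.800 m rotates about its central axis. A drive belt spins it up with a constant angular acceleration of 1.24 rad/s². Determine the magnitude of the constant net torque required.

τ ≈ 7.87 N·m

I = (2/5)MR² = (2/5)(24.8)(0.800)² = 6.349 kg·m².
τ = Iα = (6.349)(1.240) = 7.873 N·m.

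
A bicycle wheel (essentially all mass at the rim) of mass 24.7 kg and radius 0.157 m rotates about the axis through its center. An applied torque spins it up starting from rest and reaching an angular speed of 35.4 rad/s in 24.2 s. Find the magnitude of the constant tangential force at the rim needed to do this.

F ≈ 5.67 N

I = MR² = (24.7)(0.157)² = 0.6088 kg·m².
α = Δω/Δt = (35.4 − 0)/24.2 = 1.463 rad/s².
The required torque is τ = Iα = (0.6088)(1.463) = 0.8906 N·m.
A tangential force at the rim gives τ = FR, so F = τ/R = 0.8906/0.157 = 5.673 N.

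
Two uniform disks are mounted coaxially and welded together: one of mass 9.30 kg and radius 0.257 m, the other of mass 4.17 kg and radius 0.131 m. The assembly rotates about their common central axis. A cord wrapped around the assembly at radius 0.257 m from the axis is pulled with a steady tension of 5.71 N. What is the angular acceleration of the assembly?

I = ½M₁R₁² + ½M₂R₂² = ½(9.30)(0.257)² + ½(4.17)(0.131)² = 0.3429 kg·m².
τ = F r = (5.71)(0.257) = 1.467 N·m.
α = τ/I = 1.467/0.3429 = 4.279 rad/s².

α ≈ 4.28 rad/s²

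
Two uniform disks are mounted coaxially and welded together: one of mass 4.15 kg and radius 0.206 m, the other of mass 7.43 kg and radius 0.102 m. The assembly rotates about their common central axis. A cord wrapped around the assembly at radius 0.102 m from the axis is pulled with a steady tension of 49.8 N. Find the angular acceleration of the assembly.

I = ½M₁R₁² + ½M₂R₂² = ½(4.15)(0.206)² + ½(7.43)(0.102)² = 0.1267 kg·m².
τ = F r = (49.8)(0.102) = 5.080 N·m.
α = τ/I = 5.080/0.1267 = 40.09 rad/s².

α ≈ 40.1 rad/s²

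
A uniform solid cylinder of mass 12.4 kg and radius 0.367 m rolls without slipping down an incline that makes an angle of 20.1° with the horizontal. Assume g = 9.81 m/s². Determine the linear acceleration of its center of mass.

Translation along the incline: Mg sinθ − f = Ma.
Rotation about the center: fR = Iα with I = ½MR². No-slip gives a = αR, so f = (I/R²)a = (1/2)M a.
Substituting: Mg sinθ = (1 + 0.5000)Ma, so a = g sinθ/(1 + 0.5000) = (9.81) sin 20.1° / 1.500 = 2.248 m/s².

a ≈ 2.25 m/s²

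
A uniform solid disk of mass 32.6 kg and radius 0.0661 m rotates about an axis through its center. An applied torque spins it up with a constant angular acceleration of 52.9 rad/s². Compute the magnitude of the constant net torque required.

I = ½MR² = (1/2)(32.6)(0.0661)² = 0.07122 kg·m².
τ = Iα = (0.07122)(52.90) = 3.767 N·m.

τ ≈ 3.77 N·m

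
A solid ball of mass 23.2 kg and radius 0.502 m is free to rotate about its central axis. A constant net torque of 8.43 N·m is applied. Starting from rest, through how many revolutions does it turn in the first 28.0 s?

I = (2/5)MR² = (2/5)(23.2)(0.502)² = 2.339 kg·m².
α = τ/I = 8.43/2.339 = 3.605 rad/s².
θ = ½αt² = ½(3.605)(28.0)² = 1413 rad.
Revolutions = θ/(2π) = 224.9.

≈ 225 revolutions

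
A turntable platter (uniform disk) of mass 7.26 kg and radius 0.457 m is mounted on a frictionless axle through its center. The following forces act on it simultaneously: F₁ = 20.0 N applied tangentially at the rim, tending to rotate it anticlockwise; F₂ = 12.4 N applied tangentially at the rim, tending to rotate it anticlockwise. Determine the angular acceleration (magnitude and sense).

α ≈ 19.5 rad/s², anticlockwise

I = ½MR² = (1/2)(7.26)(0.457)² = 0.7581 kg·m².
Taking anticlockwise as positive: τ₁ = +(20.0)(0.457) = +9.140 N·m; τ₂ = +(12.4)(0.457) = +5.667 N·m.
Net torque τ = 14.81 N·m.
α = τ/I = 14.81/0.7581 = 19.53 rad/s².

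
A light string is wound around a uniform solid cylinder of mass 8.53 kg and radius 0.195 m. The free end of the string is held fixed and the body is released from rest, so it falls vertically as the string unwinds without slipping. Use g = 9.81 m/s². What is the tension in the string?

Translation: Mg − T = Ma. Rotation about the center: TR = Iα with I = ½MR².
With a = αR: T = (I/R²)a = (1/2)M a, so Mg = (1 + 0.5000)Ma.
a = g/(1 + 0.5000) = 9.81/1.500 = 6.540 m/s².
T = 0.5000·M·a = (0.5000)(8.53)(6.540) = 27.89 N.

T ≈ 27.9 N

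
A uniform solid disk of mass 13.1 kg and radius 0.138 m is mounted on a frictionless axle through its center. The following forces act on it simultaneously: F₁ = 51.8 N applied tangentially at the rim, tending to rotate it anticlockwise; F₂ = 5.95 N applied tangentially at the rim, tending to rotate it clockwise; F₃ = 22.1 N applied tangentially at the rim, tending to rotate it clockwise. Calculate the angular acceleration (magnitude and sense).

I = ½MR² = (1/2)(13.1)(0.138)² = 0.1247 kg·m².
Taking anticlockwise as positive: τ₁ = +(51.8)(0.138) = +7.148 N·m; τ₂ = −(5.95)(0.138) = −0.8211 N·m; τ₃ = −(22.1)(0.138) = −3.050 N·m.
Net torque τ = 3.278 N·m.
α = τ/I = 3.278/0.1247 = 26.28 rad/s².

α ≈ 26.3 rad/s², anticlockwise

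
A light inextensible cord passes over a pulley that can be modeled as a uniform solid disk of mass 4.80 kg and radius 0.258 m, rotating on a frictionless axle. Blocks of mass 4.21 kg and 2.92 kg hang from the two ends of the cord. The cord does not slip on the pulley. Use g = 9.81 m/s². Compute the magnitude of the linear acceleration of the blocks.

a ≈ 1.33 m/s²

I = ½MR² = (1/2)(4.80)(0.258)² = 0.1598 kg·m².
Heavier block: m₁g − T₁ = m₁a. Lighter block: T₂ − m₂g = m₂a.
Pulley: (T₁ − T₂)R = Iα = I(a/R), so T₁ − T₂ = (I/R²)a = (1/2)M_p a = 2.400·a.
Adding the three: (m₁ − m₂)g = (m₁ + m₂ + 2.400)a, so a = (4.21 − 2.92)(9.81)/(4.21 + 2.92 + 2.400) = 1.328 m/s².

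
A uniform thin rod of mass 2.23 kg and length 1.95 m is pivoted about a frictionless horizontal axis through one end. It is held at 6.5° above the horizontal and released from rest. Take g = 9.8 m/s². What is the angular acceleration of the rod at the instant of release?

About the pivot, I = (1/3)ML² = (1/3)(2.23)(1.95)² = 2.827 kg·m².
The weight acts at the center, a distance L/2 = 0.9750 m from the pivot; τ = Mg(L/2) cos 6.5° = 21.17 N·m.
α = τ/I = 21.17/2.827 = 7.490 rad/s².

α ≈ 7.49 rad/s²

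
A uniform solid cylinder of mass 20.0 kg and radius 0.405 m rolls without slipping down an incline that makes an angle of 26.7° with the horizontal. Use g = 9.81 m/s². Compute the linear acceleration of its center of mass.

Translation along the incline: Mg sinθ − f = Ma.
Rotation about the center: fR = Iα with I = ½MR². No-slip gives a = αR, so f = (I/R²)a = (1/2)M a.
Substituting: Mg sinθ = (1 + 0.5000)Ma, so a = g sinθ/(1 + 0.5000) = (9.81) sin 26.7° / 1.500 = 2.939 m/s².

a ≈ 2.94 m/s²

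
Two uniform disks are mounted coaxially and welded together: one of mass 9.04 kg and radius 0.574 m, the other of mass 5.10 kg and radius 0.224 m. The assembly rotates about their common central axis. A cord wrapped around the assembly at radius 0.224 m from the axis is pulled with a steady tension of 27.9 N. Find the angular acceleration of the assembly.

α ≈ 3.86 rad/s²

I = ½M₁R₁² + ½M₂R₂² = ½(9.04)(0.574)² + ½(5.10)(0.224)² = 1.617 kg·m².
τ = F r = (27.9)(0.224) = 6.250 N·m.
α = τ/I = 6.250/1.617 = 3.865 rad/s².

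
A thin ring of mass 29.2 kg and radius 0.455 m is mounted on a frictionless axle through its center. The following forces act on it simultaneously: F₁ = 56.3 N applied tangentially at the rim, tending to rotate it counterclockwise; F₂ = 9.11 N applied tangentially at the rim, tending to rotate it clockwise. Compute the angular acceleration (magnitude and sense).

α ≈ 3.55 rad/s², counterclockwise

I = MR² = (29.2)(0.455)² = 6.045 kg·m².
Taking counterclockwise as positive: τ₁ = +(56.3)(0.455) = +25.62 N·m; τ₂ = −(9.11)(0.455) = −4.145 N·m.
Net torque τ = 21.47 N·m.
α = τ/I = 21.47/6.045 = 3.552 rad/s².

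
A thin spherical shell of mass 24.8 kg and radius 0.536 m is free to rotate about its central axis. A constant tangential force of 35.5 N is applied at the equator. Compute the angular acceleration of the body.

α ≈ 4.01 rad/s²

I = (2/3)MR² = (2/3)(24.8)(0.536)² = 4.750 kg·m².
τ = F R = (35.5)(0.536) = 19.03 N·m.
Newton's second law for rotation, τ = Iα, gives α = τ/I = 19.03/4.750 = 4.006 rad/s².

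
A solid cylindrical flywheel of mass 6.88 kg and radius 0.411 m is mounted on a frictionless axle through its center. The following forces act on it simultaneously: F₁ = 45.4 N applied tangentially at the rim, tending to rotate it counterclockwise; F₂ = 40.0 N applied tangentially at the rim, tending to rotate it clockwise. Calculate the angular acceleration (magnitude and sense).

I = ½MR² = (1/2)(6.88)(0.411)² = 0.5811 kg·m².
Taking counterclockwise as positive: τ₁ = +(45.4)(0.411) = +18.66 N·m; τ₂ = −(40.0)(0.411) = −16.44 N·m.
Net torque τ = 2.219 N·m.
α = τ/I = 2.219/0.5811 = 3.819 rad/s².

α ≈ 3.82 rad/s², counterclockwise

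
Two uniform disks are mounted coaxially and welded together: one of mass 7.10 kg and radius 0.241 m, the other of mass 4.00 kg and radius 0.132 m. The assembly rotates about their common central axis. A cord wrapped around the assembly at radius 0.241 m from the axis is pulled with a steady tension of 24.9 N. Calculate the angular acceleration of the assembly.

I = ½M₁R₁² + ½M₂R₂² = ½(7.10)(0.241)² + ½(4.00)(0.132)² = 0.2410 kg·m².
τ = F r = (24.9)(0.241) = 6.001 N·m.
α = τ/I = 6.001/0.2410 = 24.90 rad/s².

α ≈ 24.9 rad/s²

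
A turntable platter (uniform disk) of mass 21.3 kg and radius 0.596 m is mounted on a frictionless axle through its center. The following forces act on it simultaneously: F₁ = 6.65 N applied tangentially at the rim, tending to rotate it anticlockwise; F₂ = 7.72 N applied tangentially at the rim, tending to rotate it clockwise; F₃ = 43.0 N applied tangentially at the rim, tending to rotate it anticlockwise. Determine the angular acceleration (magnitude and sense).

I = ½MR² = (1/2)(21.3)(0.596)² = 3.783 kg·m².
Taking anticlockwise as positive: τ₁ = +(6.65)(0.596) = +3.963 N·m; τ₂ = −(7.72)(0.596) = −4.601 N·m; τ₃ = +(43.0)(0.596) = +25.63 N·m.
Net torque τ = 24.99 N·m.
α = τ/I = 24.99/3.783 = 6.606 rad/s².

α ≈ 6.61 rad/s², anticlockwise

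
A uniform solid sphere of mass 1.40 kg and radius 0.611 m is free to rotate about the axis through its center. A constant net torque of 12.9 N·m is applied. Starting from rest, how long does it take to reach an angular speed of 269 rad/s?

I = (2/5)MR² = (2/5)(1.40)(0.611)² = 0.2091 kg·m².
α = τ/I = 12.9/0.2091 = 61.70 rad/s².
ω = αt ⇒ t = ω/α = 269/61.70 = 4.359 s.

t ≈ 4.36 s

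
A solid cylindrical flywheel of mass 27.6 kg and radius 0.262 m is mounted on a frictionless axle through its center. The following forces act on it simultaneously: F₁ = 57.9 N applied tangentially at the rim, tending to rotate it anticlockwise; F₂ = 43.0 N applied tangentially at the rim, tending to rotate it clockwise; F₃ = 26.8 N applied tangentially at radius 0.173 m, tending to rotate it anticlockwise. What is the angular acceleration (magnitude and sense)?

I = ½MR² = (1/2)(27.6)(0.262)² = 0.9473 kg·m².
Taking anticlockwise as positive: τ₁ = +(57.9)(0.262) = +15.17 N·m; τ₂ = −(43.0)(0.262) = −11.27 N·m; τ₃ = +(26.8)(0.173) = +4.636 N·m.
Net torque τ = 8.540 N·m.
α = τ/I = 8.540/0.9473 = 9.015 rad/s².

α ≈ 9.02 rad/s², anticlockwise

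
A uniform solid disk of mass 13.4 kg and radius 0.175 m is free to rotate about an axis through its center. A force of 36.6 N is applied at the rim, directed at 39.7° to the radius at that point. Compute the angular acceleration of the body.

I = ½MR² = (1/2)(13.4)(0.175)² = 0.2052 kg·m².
Only the tangential component produces torque: τ = F R sinθ = (36.6)(0.175) sin 39.7° = 4.091 N·m.
Newton's second law for rotation, τ = Iα, gives α = τ/I = 4.091/0.2052 = 19.94 rad/s².

α ≈ 19.9 rad/s²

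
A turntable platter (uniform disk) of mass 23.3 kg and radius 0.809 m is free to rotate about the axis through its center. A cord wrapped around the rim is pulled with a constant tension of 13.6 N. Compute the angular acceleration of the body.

I = ½MR² = (1/2)(23.3)(0.809)² = 7.625 kg·m².
τ = F R = (13.6)(0.809) = 11.00 N·m.
Newton's second law for rotation, τ = Iα, gives α = τ/I = 11.00/7.625 = 1.443 rad/s².

α ≈ 1.44 rad/s²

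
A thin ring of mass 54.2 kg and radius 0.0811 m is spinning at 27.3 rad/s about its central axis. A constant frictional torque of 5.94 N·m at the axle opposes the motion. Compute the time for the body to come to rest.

I = MR² = (54.2)(0.0811)² = 0.3565 kg·m².
The net torque has magnitude 5.94 N·m, opposing ω.
|α| = τ/I = 5.940/0.3565 = 16.66 rad/s² (deceleration).
0 = ω₀ − |α|t ⇒ t = ω₀/|α| = 27.3/16.66 = 1.638 s.

t ≈ 1.64 s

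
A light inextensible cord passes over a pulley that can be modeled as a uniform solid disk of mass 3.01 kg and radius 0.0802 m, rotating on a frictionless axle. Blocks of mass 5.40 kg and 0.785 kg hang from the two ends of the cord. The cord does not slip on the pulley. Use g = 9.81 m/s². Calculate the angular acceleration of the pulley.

I = ½MR² = (1/2)(3.01)(0.0802)² = 0.009680 kg·m².
Heavier block: m₁g − T₁ = m₁a. Lighter block: T₂ − m₂g = m₂a.
Pulley: (T₁ − T₂)R = Iα = I(a/R), so T₁ − T₂ = (I/R²)a = (1/2)M_p a = 1.505·a.
Adding the three: (m₁ − m₂)g = (m₁ + m₂ + 1.505)a, so a = (5.40 − 0.785)(9.81)/(5.40 + 0.785 + 1.505) = 5.887 m/s².
α = a/R = 5.887/0.0802 = 73.41 rad/s².

α ≈ 73.4 rad/s²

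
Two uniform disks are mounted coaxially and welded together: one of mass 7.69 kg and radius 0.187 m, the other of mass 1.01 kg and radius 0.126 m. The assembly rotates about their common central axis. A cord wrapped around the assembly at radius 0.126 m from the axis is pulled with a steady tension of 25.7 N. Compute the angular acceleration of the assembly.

I = ½M₁R₁² + ½M₂R₂² = ½(7.69)(0.187)² + ½(1.01)(0.126)² = 0.1425 kg·m².
τ = F r = (25.7)(0.126) = 3.238 N·m.
α = τ/I = 3.238/0.1425 = 22.73 rad/s².

α ≈ 22.7 rad/s²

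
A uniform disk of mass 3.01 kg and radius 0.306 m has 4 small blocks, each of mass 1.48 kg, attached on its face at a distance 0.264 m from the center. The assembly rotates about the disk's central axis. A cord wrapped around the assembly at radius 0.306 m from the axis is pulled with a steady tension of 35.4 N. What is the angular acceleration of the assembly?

α ≈ 19.6 rad/s²

I_disk = ½MR² = ½(3.01)(0.306)² = 0.1409 kg·m².
I_blocks = 4·m·r² = 4(1.48)(0.264)² = 0.4126 kg·m².
Total I = 0.5535 kg·m².
τ = F r = (35.4)(0.306) = 10.83 N·m.
α = τ/I = 10.83/0.5535 = 19.57 rad/s².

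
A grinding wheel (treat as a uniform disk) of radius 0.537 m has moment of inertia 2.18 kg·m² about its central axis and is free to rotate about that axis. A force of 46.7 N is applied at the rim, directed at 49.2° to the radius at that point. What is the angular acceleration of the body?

Only the tangential component produces torque: τ = F R sinθ = (46.7)(0.537) sin 49.2° = 18.98 N·m.
Newton's second law for rotation, τ = Iα, gives α = τ/I = 18.98/2.180 = 8.708 rad/s².

α ≈ 8.71 rad/s²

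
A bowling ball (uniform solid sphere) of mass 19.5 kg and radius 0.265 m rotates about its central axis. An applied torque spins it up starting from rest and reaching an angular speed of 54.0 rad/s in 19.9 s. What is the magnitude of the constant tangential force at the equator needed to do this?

F ≈ 5.61 N

I = (2/5)MR² = (2/5)(19.5)(0.265)² = 0.5478 kg·m².
α = Δω/Δt = (54.0 − 0)/19.9 = 2.714 rad/s².
The required torque is τ = Iα = (0.5478)(2.714) = 1.486 N·m.
A tangential force at the equator gives τ = FR, so F = τ/R = 1.486/0.265 = 5.609 N.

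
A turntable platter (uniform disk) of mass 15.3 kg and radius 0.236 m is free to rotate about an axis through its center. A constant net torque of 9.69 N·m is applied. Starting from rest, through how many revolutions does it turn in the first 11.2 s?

≈ 227 revolutions

I = ½MR² = (1/2)(15.3)(0.236)² = 0.4261 kg·m².
α = τ/I = 9.69/0.4261 = 22.74 rad/s².
θ = ½αt² = ½(22.74)(11.2)² = 1426 rad.
Revolutions = θ/(2π) = 227.0.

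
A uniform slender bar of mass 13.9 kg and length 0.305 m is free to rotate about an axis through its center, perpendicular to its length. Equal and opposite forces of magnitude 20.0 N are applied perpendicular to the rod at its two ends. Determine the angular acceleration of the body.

I = (1/12)ML² = (1/12)(13.9)(0.305)² = 0.1078 kg·m².
The couple gives τ = F·(L/2) + F·(L/2) = F L = (20.0)(0.305) = 6.100 N·m.
Newton's second law for rotation, τ = Iα, gives α = τ/I = 6.100/0.1078 = 56.61 rad/s².

α ≈ 56.6 rad/s²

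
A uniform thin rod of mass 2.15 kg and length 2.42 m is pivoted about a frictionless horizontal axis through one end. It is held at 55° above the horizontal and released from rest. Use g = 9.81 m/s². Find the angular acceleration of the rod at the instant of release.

α ≈ 3.49 rad/s²

About the pivot, I = (1/3)ML² = (1/3)(2.15)(2.42)² = 4.197 kg·m².
The weight acts at the center, a distance L/2 = 1.210 m from the pivot; τ = Mg(L/2) cos 55° = 14.64 N·m.
α = τ/I = 14.64/4.197 = 3.488 rad/s².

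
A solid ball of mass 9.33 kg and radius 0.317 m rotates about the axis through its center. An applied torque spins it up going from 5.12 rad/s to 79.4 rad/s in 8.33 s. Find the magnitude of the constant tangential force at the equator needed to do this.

I = (2/5)MR² = (2/5)(9.33)(0.317)² = 0.3750 kg·m².
α = Δω/Δt = (79.4 − 5.12)/8.33 = 8.917 rad/s².
The required torque is τ = Iα = (0.3750)(8.917) = 3.344 N·m.
A tangential force at the equator gives τ = FR, so F = τ/R = 3.344/0.317 = 10.55 N.

F ≈ 10.5 N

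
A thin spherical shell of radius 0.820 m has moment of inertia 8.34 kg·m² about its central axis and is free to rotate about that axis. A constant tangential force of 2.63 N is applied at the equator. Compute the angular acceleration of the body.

τ = F R = (2.63)(0.820) = 2.157 N·m.
From τ = Iα: α = 2.157/8.340 = 0.2586 rad/s².

α ≈ 0.259 rad/s²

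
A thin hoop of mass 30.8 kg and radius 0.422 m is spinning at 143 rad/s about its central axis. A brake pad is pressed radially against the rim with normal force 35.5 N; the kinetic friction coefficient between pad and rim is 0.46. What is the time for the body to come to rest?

t ≈ 114 s

I = MR² = (30.8)(0.422)² = 5.485 kg·m².
Friction force f = μN = (0.46)(35.5) = 16.33 N at the rim; torque magnitude τ = fR = 6.891 N·m, opposing ω.
|α| = τ/I = 6.891/5.485 = 1.256 rad/s² (deceleration).
0 = ω₀ − |α|t ⇒ t = ω₀/|α| = 143/1.256 = 113.8 s.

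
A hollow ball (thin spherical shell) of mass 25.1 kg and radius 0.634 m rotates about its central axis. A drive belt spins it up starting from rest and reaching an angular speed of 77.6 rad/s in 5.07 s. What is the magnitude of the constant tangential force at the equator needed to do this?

F ≈ 162 N

I = (2/3)MR² = (2/3)(25.1)(0.634)² = 6.726 kg·m².
α = Δω/Δt = (77.6 − 0)/5.07 = 15.31 rad/s².
The required torque is τ = Iα = (6.726)(15.31) = 102.9 N·m.
A tangential force at the equator gives τ = FR, so F = τ/R = 102.9/0.634 = 162.4 N.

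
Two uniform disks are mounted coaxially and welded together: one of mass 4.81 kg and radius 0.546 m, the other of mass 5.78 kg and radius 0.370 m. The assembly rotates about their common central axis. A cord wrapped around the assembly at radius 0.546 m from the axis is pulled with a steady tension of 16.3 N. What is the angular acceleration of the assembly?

I = ½M₁R₁² + ½M₂R₂² = ½(4.81)(0.546)² + ½(5.78)(0.370)² = 1.113 kg·m².
τ = F r = (16.3)(0.546) = 8.900 N·m.
α = τ/I = 8.900/1.113 = 7.999 rad/s².

α ≈ 8.00 rad/s²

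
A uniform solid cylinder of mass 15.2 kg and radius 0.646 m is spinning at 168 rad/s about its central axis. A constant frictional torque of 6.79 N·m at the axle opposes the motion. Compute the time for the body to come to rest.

I = ½MR² = (1/2)(15.2)(0.646)² = 3.172 kg·m².
The net torque has magnitude 6.79 N·m, opposing ω.
|α| = τ/I = 6.790/3.172 = 2.141 rad/s² (deceleration).
0 = ω₀ − |α|t ⇒ t = ω₀/|α| = 168/2.141 = 78.47 s.

t ≈ 78.5 s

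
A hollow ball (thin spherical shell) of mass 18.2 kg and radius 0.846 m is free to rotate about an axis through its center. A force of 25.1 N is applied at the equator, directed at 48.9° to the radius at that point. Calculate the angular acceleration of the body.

I = (2/3)MR² = (2/3)(18.2)(0.846)² = 8.684 kg·m².
Only the tangential component produces torque: τ = F R sinθ = (25.1)(0.846) sin 48.9° = 16.00 N·m.
Newton's second law for rotation, τ = Iα, gives α = τ/I = 16.00/8.684 = 1.843 rad/s².

α ≈ 1.84 rad/s²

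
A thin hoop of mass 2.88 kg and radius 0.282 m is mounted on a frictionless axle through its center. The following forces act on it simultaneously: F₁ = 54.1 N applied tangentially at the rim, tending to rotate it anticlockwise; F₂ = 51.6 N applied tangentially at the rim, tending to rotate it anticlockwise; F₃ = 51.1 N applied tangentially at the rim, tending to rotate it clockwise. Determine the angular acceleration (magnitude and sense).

I = MR² = (2.88)(0.282)² = 0.2290 kg·m².
Taking anticlockwise as positive: τ₁ = +(54.1)(0.282) = +15.26 N·m; τ₂ = +(51.6)(0.282) = +14.55 N·m; τ₃ = −(51.1)(0.282) = −14.41 N·m.
Net torque τ = 15.40 N·m.
α = τ/I = 15.40/0.2290 = 67.23 rad/s².

α ≈ 67.2 rad/s², anticlockwise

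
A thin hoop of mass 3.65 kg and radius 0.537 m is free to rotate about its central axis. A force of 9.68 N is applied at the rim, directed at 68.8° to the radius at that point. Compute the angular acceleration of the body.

α ≈ 4.60 rad/s²

I = MR² = (3.65)(0.537)² = 1.053 kg·m².
Only the tangential component produces torque: τ = F R sinθ = (9.68)(0.537) sin 68.8° = 4.846 N·m.
Newton's second law for rotation, τ = Iα, gives α = τ/I = 4.846/1.053 = 4.604 rad/s².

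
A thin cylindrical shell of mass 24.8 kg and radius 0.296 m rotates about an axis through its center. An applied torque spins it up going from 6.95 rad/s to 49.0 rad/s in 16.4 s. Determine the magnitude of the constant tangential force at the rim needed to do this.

F ≈ 18.8 N

I = MR² = (24.8)(0.296)² = 2.173 kg·m².
α = Δω/Δt = (49.0 − 6.95)/16.4 = 2.564 rad/s².
The required torque is τ = Iα = (2.173)(2.564) = 5.571 N·m.
A tangential force at the rim gives τ = FR, so F = τ/R = 5.571/0.296 = 18.82 N.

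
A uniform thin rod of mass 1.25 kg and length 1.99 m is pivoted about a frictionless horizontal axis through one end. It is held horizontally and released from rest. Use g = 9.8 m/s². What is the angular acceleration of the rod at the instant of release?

α ≈ 7.39 rad/s²

About the pivot, I = (1/3)ML² = (1/3)(1.25)(1.99)² = 1.650 kg·m².
The weight acts at the center, a distance L/2 = 0.9950 m from the pivot; τ = Mg(L/2) = 12.19 N·m.
α = τ/I = 12.19/1.650 = 7.387 rad/s².
(Equivalently α = (3g/(2L)) = 7.387 rad/s².)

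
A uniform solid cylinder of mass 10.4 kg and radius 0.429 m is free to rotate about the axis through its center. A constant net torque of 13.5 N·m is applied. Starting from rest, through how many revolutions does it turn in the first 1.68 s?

I = ½MR² = (1/2)(10.4)(0.429)² = 0.9570 kg·m².
α = τ/I = 13.5/0.9570 = 14.11 rad/s².
θ = ½αt² = ½(14.11)(1.68)² = 19.91 rad.
Revolutions = θ/(2π) = 3.168.

≈ 3.17 revolutions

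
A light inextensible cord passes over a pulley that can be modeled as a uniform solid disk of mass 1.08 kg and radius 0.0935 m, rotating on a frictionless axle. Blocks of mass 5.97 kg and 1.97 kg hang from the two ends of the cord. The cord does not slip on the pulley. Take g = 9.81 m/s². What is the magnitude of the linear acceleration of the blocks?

a ≈ 4.63 m/s²

I = ½MR² = (1/2)(1.08)(0.0935)² = 0.004721 kg·m².
Heavier block: m₁g − T₁ = m₁a. Lighter block: T₂ − m₂g = m₂a.
Pulley: (T₁ − T₂)R = Iα = I(a/R), so T₁ − T₂ = (I/R²)a = (1/2)M_p a = 0.5400·a.
Adding the three: (m₁ − m₂)g = (m₁ + m₂ + 0.5400)a, so a = (5.97 − 1.97)(9.81)/(5.97 + 1.97 + 0.5400) = 4.627 m/s².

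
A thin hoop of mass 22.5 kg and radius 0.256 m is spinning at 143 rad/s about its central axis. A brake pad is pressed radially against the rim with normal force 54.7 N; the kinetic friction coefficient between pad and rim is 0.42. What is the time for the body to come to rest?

I = MR² = (22.5)(0.256)² = 1.475 kg·m².
Friction force f = μN = (0.42)(54.7) = 22.97 N at the rim; torque magnitude τ = fR = 5.881 N·m, opposing ω.
|α| = τ/I = 5.881/1.475 = 3.989 rad/s² (deceleration).
0 = ω₀ − |α|t ⇒ t = ω₀/|α| = 143/3.989 = 35.85 s.

t ≈ 35.9 s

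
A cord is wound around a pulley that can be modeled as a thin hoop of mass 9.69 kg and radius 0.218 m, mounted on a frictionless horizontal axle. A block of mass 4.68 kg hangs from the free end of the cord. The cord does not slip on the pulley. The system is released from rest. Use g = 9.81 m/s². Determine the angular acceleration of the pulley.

I = MR² = (9.69)(0.218)² = 0.4605 kg·m².
Block: mg − T = ma. Pulley: TR = Iα. No-slip: a = αR, so T = (I/R²)a = 9.690·a.
Then mg = (m + 9.690)a, so a = (4.68)(9.81)/(4.68 + 9.690) = 3.195 m/s².
α = a/R = 3.195/0.218 = 14.66 rad/s².

α ≈ 14.7 rad/s²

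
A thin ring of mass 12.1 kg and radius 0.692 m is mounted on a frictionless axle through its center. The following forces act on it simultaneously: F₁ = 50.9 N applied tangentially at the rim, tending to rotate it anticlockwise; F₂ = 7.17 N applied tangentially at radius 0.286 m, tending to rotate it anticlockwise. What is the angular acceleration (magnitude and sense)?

I = MR² = (12.1)(0.692)² = 5.794 kg·m².
Taking anticlockwise as positive: τ₁ = +(50.9)(0.692) = +35.22 N·m; τ₂ = +(7.17)(0.286) = +2.051 N·m.
Net torque τ = 37.27 N·m.
α = τ/I = 37.27/5.794 = 6.433 rad/s².

α ≈ 6.43 rad/s², anticlockwise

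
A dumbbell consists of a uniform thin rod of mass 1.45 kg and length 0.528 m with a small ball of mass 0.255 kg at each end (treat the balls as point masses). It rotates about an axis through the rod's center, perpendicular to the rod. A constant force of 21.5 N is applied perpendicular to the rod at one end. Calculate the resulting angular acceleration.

I_rod = (1/12)ML² = (1/12)(1.45)(0.528)² = 0.03369 kg·m².
I_balls = 2·m·(L/2)² = 2(0.255)(0.2640)² = 0.03554 kg·m².
Total I = 0.06923 kg·m².
τ = F·(L/2) = (21.5)(0.264) = 5.676 N·m.
α = τ/I = 5.676/0.06923 = 81.99 rad/s².

α ≈ 82.0 rad/s²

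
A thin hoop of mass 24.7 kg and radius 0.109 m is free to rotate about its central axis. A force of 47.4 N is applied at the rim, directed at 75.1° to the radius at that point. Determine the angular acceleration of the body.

I = MR² = (24.7)(0.109)² = 0.2935 kg·m².
Only the tangential component produces torque: τ = F R sinθ = (47.4)(0.109) sin 75.1° = 4.993 N·m.
Newton's second law for rotation, τ = Iα, gives α = τ/I = 4.993/0.2935 = 17.01 rad/s².

α ≈ 17.0 rad/s²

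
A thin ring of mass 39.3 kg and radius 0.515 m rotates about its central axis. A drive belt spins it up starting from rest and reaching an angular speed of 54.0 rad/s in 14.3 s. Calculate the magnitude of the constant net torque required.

I = MR² = (39.3)(0.515)² = 10.42 kg·m².
α = Δω/Δt = (54.0 − 0)/14.3 = 3.776 rad/s².
τ = Iα = (10.42)(3.776) = 39.36 N·m.

τ ≈ 39.4 N·m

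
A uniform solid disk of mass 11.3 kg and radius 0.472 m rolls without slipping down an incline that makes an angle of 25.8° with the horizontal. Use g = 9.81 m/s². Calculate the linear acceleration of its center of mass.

a ≈ 2.85 m/s²

Translation along the incline: Mg sinθ − f = Ma.
Rotation about the center: fR = Iα with I = ½MR². No-slip gives a = αR, so f = (I/R²)a = (1/2)M a.
Substituting: Mg sinθ = (1 + 0.5000)Ma, so a = g sinθ/(1 + 0.5000) = (9.81) sin 25.8° / 1.500 = 2.846 m/s².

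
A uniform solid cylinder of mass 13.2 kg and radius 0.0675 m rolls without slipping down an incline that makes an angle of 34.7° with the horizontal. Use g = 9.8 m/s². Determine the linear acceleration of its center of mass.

Translation along the incline: Mg sinθ − f = Ma.
Rotation about the center: fR = Iα with I = ½MR². No-slip gives a = αR, so f = (I/R²)a = (1/2)M a.
Substituting: Mg sinθ = (1 + 0.5000)Ma, so a = g sinθ/(1 + 0.5000) = (9.8) sin 34.7° / 1.500 = 3.719 m/s².

a ≈ 3.72 m/s²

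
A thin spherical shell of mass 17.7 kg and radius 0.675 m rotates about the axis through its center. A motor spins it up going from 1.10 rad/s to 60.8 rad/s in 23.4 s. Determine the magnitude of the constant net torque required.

τ ≈ 13.7 N·m

I = (2/3)MR² = (2/3)(17.7)(0.675)² = 5.376 kg·m².
α = Δω/Δt = (60.8 − 1.10)/23.4 = 2.551 rad/s².
τ = Iα = (5.376)(2.551) = 13.72 N·m.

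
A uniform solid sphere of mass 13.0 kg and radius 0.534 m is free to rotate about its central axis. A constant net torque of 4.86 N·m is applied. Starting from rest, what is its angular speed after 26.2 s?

ω ≈ 85.9 rad/s

I = (2/5)MR² = (2/5)(13.0)(0.534)² = 1.483 kg·m².
α = τ/I = 4.86/1.483 = 3.278 rad/s².
ω = ω₀ + αt = 0 + (3.278)(26.2) = 85.87 rad/s.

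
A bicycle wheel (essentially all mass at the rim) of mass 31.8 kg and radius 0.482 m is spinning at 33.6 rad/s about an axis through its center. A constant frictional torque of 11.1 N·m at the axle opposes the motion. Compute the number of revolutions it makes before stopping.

I = MR² = (31.8)(0.482)² = 7.388 kg·m².
The net torque has magnitude 11.1 N·m, opposing ω.
|α| = τ/I = 11.10/7.388 = 1.502 rad/s² (deceleration).
ω² = ω₀² − 2|α|θ with ω = 0 ⇒ θ = ω₀²/(2|α|) = 375.7 rad = 59.80 rev.

≈ 59.8 revolutions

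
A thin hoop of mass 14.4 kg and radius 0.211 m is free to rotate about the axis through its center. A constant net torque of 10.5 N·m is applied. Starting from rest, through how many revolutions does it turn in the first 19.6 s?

I = MR² = (14.4)(0.211)² = 0.6411 kg·m².
α = τ/I = 10.5/0.6411 = 16.38 rad/s².
θ = ½αt² = ½(16.38)(19.6)² = 3146 rad.
Revolutions = θ/(2π) = 500.7.

≈ 501 revolutions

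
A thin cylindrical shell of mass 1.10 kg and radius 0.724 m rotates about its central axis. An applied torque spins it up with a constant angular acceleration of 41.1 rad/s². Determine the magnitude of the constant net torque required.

τ ≈ 23.7 N·m

I = MR² = (1.10)(0.724)² = 0.5766 kg·m².
τ = Iα = (0.5766)(41.10) = 23.70 N·m.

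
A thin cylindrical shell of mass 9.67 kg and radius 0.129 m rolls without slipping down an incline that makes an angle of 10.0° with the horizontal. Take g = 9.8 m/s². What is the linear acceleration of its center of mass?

Translation along the incline: Mg sinθ − f = Ma.
Rotation about the center: fR = Iα with I = MR². No-slip gives a = αR, so f = (I/R²)a = M a.
Substituting: Mg sinθ = (1 + 1.000)Ma, so a = g sinθ/(1 + 1.000) = (9.8) sin 10.0° / 2.000 = 0.8509 m/s².

a ≈ 0.851 m/s²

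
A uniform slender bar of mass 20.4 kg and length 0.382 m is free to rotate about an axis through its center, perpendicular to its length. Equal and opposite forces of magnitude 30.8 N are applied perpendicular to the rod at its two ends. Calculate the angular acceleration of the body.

α ≈ 47.4 rad/s²

I = (1/12)ML² = (1/12)(20.4)(0.382)² = 0.2481 kg·m².
The couple gives τ = F·(L/2) + F·(L/2) = F L = (30.8)(0.382) = 11.77 N·m.
Newton's second law for rotation, τ = Iα, gives α = τ/I = 11.77/0.2481 = 47.43 rad/s².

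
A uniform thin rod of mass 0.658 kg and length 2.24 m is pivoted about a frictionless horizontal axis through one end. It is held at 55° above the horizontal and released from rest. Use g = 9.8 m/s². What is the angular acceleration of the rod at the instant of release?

About the pivot, I = (1/3)ML² = (1/3)(0.658)(2.24)² = 1.101 kg·m².
The weight acts at the center, a distance L/2 = 1.120 m from the pivot; τ = Mg(L/2) cos 55° = 4.142 N·m.
α = τ/I = 4.142/1.101 = 3.764 rad/s².
(Equivalently α = (3g/(2L)) cos 55° = 3.764 rad/s².)

α ≈ 3.76 rad/s²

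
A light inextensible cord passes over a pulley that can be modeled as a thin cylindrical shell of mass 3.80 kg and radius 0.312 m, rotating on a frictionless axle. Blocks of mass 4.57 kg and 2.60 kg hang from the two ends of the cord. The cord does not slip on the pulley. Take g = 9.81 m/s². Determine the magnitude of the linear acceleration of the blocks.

I = MR² = (3.80)(0.312)² = 0.3699 kg·m².
Heavier block: m₁g − T₁ = m₁a. Lighter block: T₂ − m₂g = m₂a.
Pulley: (T₁ − T₂)R = Iα = I(a/R), so T₁ − T₂ = (I/R²)a = 1·M_p a = 3.800·a.
Adding the three: (m₁ − m₂)g = (m₁ + m₂ + 3.800)a, so a = (4.57 − 2.60)(9.81)/(4.57 + 2.60 + 3.800) = 1.762 m/s².

a ≈ 1.76 m/s²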